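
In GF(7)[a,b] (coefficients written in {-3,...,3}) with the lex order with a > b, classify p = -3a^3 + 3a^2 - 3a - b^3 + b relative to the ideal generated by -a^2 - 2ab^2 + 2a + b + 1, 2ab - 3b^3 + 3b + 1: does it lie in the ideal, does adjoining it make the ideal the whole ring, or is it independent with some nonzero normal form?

First compute the reduced Gröbner basis of I by Buchberger's algorithm.
f_1 = -a^2 - 2ab^2 + 2a + b + 1, LT = a^2.
f_2 = 2ab - 3b^3 + 3b + 1, LT = ab.

S(f_1,f_2): lcm = a^2b. S = 3a - b^2 - b.
  leading term a: no divisor's leading term divides it; move 3a to the remainder.
  leading term b^2: no divisor's leading term divides it; move -b^2 to the remainder.
  leading term b: no divisor's leading term divides it; move -b to the remainder.
  remainder 3a - b^2 - b ≠ 0; add h_3 = 3a - b^2 - b to the basis.

S(f_1,h_3): lcm = a^2. S = -2ab - 2a - b - 1.
  leading term ab: subtract (-1)·f_2 from -2ab - 2a - b - 1 → -2a - 3b^3 + 2b
  leading term a: subtract (-3)·h_3 from -2a - 3b^3 + 2b → -3b^3 - 3b^2 - b
  leading term b^3: no divisor's leading term divides it; move -3b^3 to the remainder.
  leading term b^2: no divisor's leading term divides it; move -3b^2 to the remainder.
  leading term b: no divisor's leading term divides it; move -b to the remainder.
  remainder -3b^3 - 3b^2 - b ≠ 0; add h_4 = -3b^3 - 3b^2 - b to the basis.

S(f_2,h_3): lcm = ab. S = -2b^2 - 2b - 3.
  leading term b^2: no divisor's leading term divides it; move -2b^2 to the remainder.
  leading term b: no divisor's leading term divides it; move -2b to the remainder.
  leading term 1: no divisor's leading term divides it; move -3 to the remainder.
  remainder -2b^2 - 2b - 3 ≠ 0; add h_5 = -2b^2 - 2b - 3 to the basis.

The other S-polynomials (S(f_1,h_4), S(f_2,h_4), S(h_3,h_4), S(f_1,h_5), S(f_2,h_5), S(h_3,h_5), S(h_4,h_5)) all reduce to 0 modulo the current basis, so we have a Gröbner basis.
Inter-reduce: drop elements whose leading term is divisible by another's, tail-reduce, and make monic.
Reduced Gröbner basis: {a - 3, b^2 + b - 2}.
Label its elements g_1 = a - 3, g_2 = b^2 + b - 2.

Reduce p = -3a^3 + 3a^2 - 3a - b^3 + b modulo G:
  leading term a^3: subtract (-3a^2)·g_1 from -3a^3 + 3a^2 - 3a - b^3 + b → a^2 - 3a - b^3 + b
  leading term a^2: subtract (a)·g_1 from a^2 - 3a - b^3 + b → -b^3 + b
  leading term b^3: subtract (-b)·g_2 from -b^3 + b → b^2 - b
  leading term b^2: subtract (1)·g_2 from b^2 - b → -2b + 2
  leading term b: no divisor's leading term divides it; move -2b to the remainder.
  leading term 1: no divisor's leading term divides it; move 2 to the remainder.
  normal form = -2b + 2.
The normal form is nonzero, so p ∉ I. Since p minus its normal form lies in I, I + (p) = I + (r) where r = -2b + 2; decide whether this ideal is the whole ring.
Run Buchberger on G together with r (pairs among the g_i already reduce to 0 since G is a Gröbner basis):
g_1 = a - 3, LT = a.
g_2 = b^2 + b - 2, LT = b^2.
r = -2b + 2, LT = b.

The S-polynomials (S(g_1,g_2), S(g_1,r), S(g_2,r)) all reduce to 0 modulo the current basis, so we have a Gröbner basis.
Inter-reduce: drop elements whose leading term is divisible by another's, tail-reduce, and make monic.
Reduced Gröbner basis: {a - 3, b - 1}.
The reduced Gröbner basis of I + (p) is {a - 3, b - 1} ≠ {1}, a proper ideal, so the enlarged system stays consistent: p is independent of I, with normal form -2b + 2.

-3a^3 + 3a^2 - 3a - b^3 + b is independent of I; its normal form modulo I is -2b + 2.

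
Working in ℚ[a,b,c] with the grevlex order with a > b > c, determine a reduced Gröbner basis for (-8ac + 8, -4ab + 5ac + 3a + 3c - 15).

f_1 = -8ac + 8, LT = ac.
f_2 = -4ab + 5ac + 3a + 3c - 15, LT = ab.

S(f_1,f_2): lcm = abc. S = 5/4ac² + ¾ac + ¾c² - b - 15/4c.
  leading term ac²: subtract (-5/32c)·f_1 from 5/4ac² + ¾ac + ¾c² - b - 15/4c → ¾ac + ¾c² - b - 5/2c
  leading term ac: subtract (-3/32)·f_1 from ¾ac + ¾c² - b - 5/2c → ¾c² - b - 5/2c + ¾
  leading term c²: no divisor's leading term divides it; move ¾c² to the remainder.
  leading term b: no divisor's leading term divides it; move -b to the remainder.
  leading term c: no divisor's leading term divides it; move -5/2c to the remainder.
  leading term 1: no divisor's leading term divides it; move ¾ to the remainder.
  remainder ¾c² - b - 5/2c + ¾ ≠ 0; add g_3 = ¾c² - b - 5/2c + ¾ to the basis.

The other S-polynomials (S(f_1,g_3), S(f_2,g_3)) all reduce to 0 modulo the current basis, so we have a Gröbner basis.

G = {ab - ¾a - ¾c + 5/2, ac - 1, c² - 4/3b - 10/3c + 1}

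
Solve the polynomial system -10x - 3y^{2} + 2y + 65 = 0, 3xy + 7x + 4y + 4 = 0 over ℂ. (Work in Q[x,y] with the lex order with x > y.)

{(-2, -5), (28/15 + 8*sqrt(31)/15, 5/3 - 2*sqrt(31)/3), (28/15 - 8*sqrt(31)/15, 5/3 + 2*sqrt(31)/3)}

Compute a lex Gröbner basis by Buchberger's algorithm.
f_1 = -10x - 3y^{2} + 2y + 65, LT = x.
f_2 = 3xy + 7x + 4y + 4, LT = xy.

S(f_1,f_2): lcm = xy. S = -\tfrac{7}{3}x + \tfrac{3}{10}y^{3} - \tfrac{1}{5}y^{2} - \tfrac{47}{6}y - \tfrac{4}{3}.
  leading term x: subtract (\tfrac{7}{30})·f_1 from -\tfrac{7}{3}x + \tfrac{3}{10}y^{3} - \tfrac{1}{5}y^{2} - \tfrac{47}{6}y - \tfrac{4}{3} → \tfrac{3}{10}y^{3} + \tfrac{1}{2}y^{2} - \tfrac{83}{10}y - \tfrac{33}{2}
  leading term y^{3}: no divisor's leading term divides it; move \tfrac{3}{10}y^{3} to the remainder.
  leading term y^{2}: no divisor's leading term divides it; move \tfrac{1}{2}y^{2} to the remainder.
  leading term y: no divisor's leading term divides it; move -\tfrac{83}{10}y to the remainder.
  leading term 1: no divisor's leading term divides it; move -\tfrac{33}{2} to the remainder.
  remainder \tfrac{3}{10}y^{3} + \tfrac{1}{2}y^{2} - \tfrac{83}{10}y - \tfrac{33}{2} ≠ 0; add h_3 = \tfrac{3}{10}y^{3} + \tfrac{1}{2}y^{2} - \tfrac{83}{10}y - \tfrac{33}{2} to the basis.

S(f_1,h_3): leading monomials are coprime, so the S-polynomial reduces to 0 (Buchberger's first criterion).
S(f_2,h_3): lcm = xy^{3}. S = \tfrac{2}{3}xy^{2} + \tfrac{83}{3}xy + 55x + \tfrac{4}{3}y^{3} + \tfrac{4}{3}y^{2}.
  leading term xy^{2}: subtract (-\tfrac{1}{15}y^{2})·f_1 from \tfrac{2}{3}xy^{2} + \tfrac{83}{3}xy + 55x + \tfrac{4}{3}y^{3} + \tfrac{4}{3}y^{2} → \tfrac{83}{3}xy + 55x - \tfrac{1}{5}y^{4} + \tfrac{22}{15}y^{3} + \tfrac{17}{3}y^{2}
  leading term xy: subtract (-\tfrac{83}{30}y)·f_1 from \tfrac{83}{3}xy + 55x - \tfrac{1}{5}y^{4} + \tfrac{22}{15}y^{3} + \tfrac{17}{3}y^{2} → 55x - \tfrac{1}{5}y^{4} - \tfrac{41}{6}y^{3} + \tfrac{56}{5}y^{2} + \tfrac{1079}{6}y
  leading term x: subtract (-\tfrac{11}{2})·f_1 from 55x - \tfrac{1}{5}y^{4} - \tfrac{41}{6}y^{3} + \tfrac{56}{5}y^{2} + \tfrac{1079}{6}y → -\tfrac{1}{5}y^{4} - \tfrac{41}{6}y^{3} - \tfrac{53}{10}y^{2} + \tfrac{1145}{6}y + \tfrac{715}{2}
  leading term y^{4}: subtract (-\tfrac{2}{3}y)·h_3 from -\tfrac{1}{5}y^{4} - \tfrac{41}{6}y^{3} - \tfrac{53}{10}y^{2} + \tfrac{1145}{6}y + \tfrac{715}{2} → -\tfrac{13}{2}y^{3} - \tfrac{65}{6}y^{2} + \tfrac{1079}{6}y + \tfrac{715}{2}
  leading term y^{3}: subtract (-\tfrac{65}{3})·h_3 from -\tfrac{13}{2}y^{3} - \tfrac{65}{6}y^{2} + \tfrac{1079}{6}y + \tfrac{715}{2} → 0
  remainder 0.

Every S-polynomial of the final basis reduces to 0, so we have a Gröbner basis.
Inter-reduce: drop elements whose leading term is divisible by another's, tail-reduce, and make monic.
Reduced Gröbner basis: {x + \tfrac{3}{10}y^{2} - \tfrac{1}{5}y - \tfrac{13}{2}, y^{3} + \tfrac{5}{3}y^{2} - \tfrac{83}{3}y - 55}.

From the last basis element, y^{3} + \tfrac{5}{3}y^{2} - \tfrac{83}{3}y - 55 = 0, so y takes values in {-5, 5/3 - 2*sqrt(31)/3, 5/3 + 2*sqrt(31)/3}. Each choice, substituted upward through the basis, yields the corresponding point(s) of the solution set.
  y = -5: the earlier basis element becomes x + 2 = 0, giving x = -2 — point (-2, -5).
  y = 5/3 - 2*sqrt(31)/3: the earlier basis element becomes x - 8*sqrt(31)/15 - 28/15 = 0, giving x = 28/15 + 8*sqrt(31)/15 — point (28/15 + 8*sqrt(31)/15, 5/3 - 2*sqrt(31)/3).
  y = 5/3 + 2*sqrt(31)/3: the earlier basis element becomes x - 28/15 + 8*sqrt(31)/15 = 0, giving x = 28/15 - 8*sqrt(31)/15 — point (28/15 - 8*sqrt(31)/15, 5/3 + 2*sqrt(31)/3).
Substituting each solution back into the original system confirms all equations vanish.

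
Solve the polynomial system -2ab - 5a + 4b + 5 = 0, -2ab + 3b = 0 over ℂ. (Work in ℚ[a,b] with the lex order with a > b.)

{(1, 0), (3/2, 5/2)}

Compute a lex Gröbner basis by Buchberger's algorithm.
f_1 = -2ab - 5a + 4b + 5, LT = ab.
f_2 = -2ab + 3b, LT = ab.

S(f_1,f_2): lcm = ab. S = 5/2a - ½b - 5/2.
  leading term a: no divisor's leading term divides it; move 5/2a to the remainder.
  leading term b: no divisor's leading term divides it; move -½b to the remainder.
  leading term 1: no divisor's leading term divides it; move -5/2 to the remainder.
  remainder 5/2a - ½b - 5/2 ≠ 0; add h_3 = 5/2a - ½b - 5/2 to the basis.

S(f_1,h_3): lcm = ab. S = 5/2a + ⅕b² - b - 5/2.
  leading term a: subtract (1)·h_3 from 5/2a + ⅕b² - b - 5/2 → ⅕b² - ½b
  leading term b²: no divisor's leading term divides it; move ⅕b² to the remainder.
  leading term b: no divisor's leading term divides it; move -½b to the remainder.
  remainder ⅕b² - ½b ≠ 0; add h_4 = ⅕b² - ½b to the basis.

S(f_2,h_3): lcm = ab. S = ⅕b² - ½b.
  leading term b²: subtract (1)·h_4 from ⅕b² - ½b → 0
  remainder 0.

S(f_1,h_4): lcm = ab². S = 5ab - 2b² - 5/2b.
  leading term ab: subtract (-5/2)·f_1 from 5ab - 2b² - 5/2b → -25/2a - 2b² + 15/2b + 25/2
  leading term a: subtract (-5)·h_3 from -25/2a - 2b² + 15/2b + 25/2 → -2b² + 5b
  leading term b²: subtract (-10)·h_4 from -2b² + 5b → 0
  remainder 0.

S(f_2,h_4): lcm = ab². S = 5/2ab - 3/2b².
  leading term ab: subtract (-5/4)·f_1 from 5/2ab - 3/2b² → -25/4a - 3/2b² + 5b + 25/4
  leading term a: subtract (-5/2)·h_3 from -25/4a - 3/2b² + 5b + 25/4 → -3/2b² + 15/4b
  leading term b²: subtract (-15/2)·h_4 from -3/2b² + 15/4b → 0
  remainder 0.

S(h_3,h_4): leading monomials are coprime, so the S-polynomial reduces to 0 (Buchberger's first criterion).
Every S-polynomial of the final basis reduces to 0, so we have a Gröbner basis.
Inter-reduce: drop elements whose leading term is divisible by another's, tail-reduce, and make monic.
Reduced Gröbner basis: {a - ⅕b - 1, b² - 5/2b}.

Elimination: the polynomial b² - 5/2b lies in the elimination ideal for b, so b ∈ {0, 5/2}. For each such b, the remaining basis elements (now univariate) give the rest of the solution.
  b = 0: the earlier basis element becomes a - 1 = 0, giving a = 1 — point (1, 0).
  b = 5/2: the earlier basis element becomes a - 3/2 = 0, giving a = 3/2 — point (3/2, 5/2).
Zero-dimensionality of the ideal guarantees finitely many solutions over ℂ.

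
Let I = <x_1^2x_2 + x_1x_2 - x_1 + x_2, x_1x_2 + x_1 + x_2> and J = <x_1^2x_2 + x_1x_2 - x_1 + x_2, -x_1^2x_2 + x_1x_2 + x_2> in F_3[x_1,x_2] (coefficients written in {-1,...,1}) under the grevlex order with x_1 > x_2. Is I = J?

Two ideals are equal iff their reduced Gröbner bases coincide (the reduced basis is unique for a fixed ordering).
Buchberger on the first generating set:
f_1 = x_1^2x_2 + x_1x_2 - x_1 + x_2, LT = x_1^2x_2.
f_2 = x_1x_2 + x_1 + x_2, LT = x_1x_2.

S(f_1,f_2): lcm = x_1^2x_2. S = -x_1^2 - x_1 + x_2.
  reduce S modulo (f_1, f_2):
  remainder -x_1^2 - x_1 + x_2 ≠ 0; add g_3 = -x_1^2 - x_1 + x_2 to the basis.

S(f_1,g_3): lcm = x_1^2x_2. S = x_2^2 - x_1 + x_2.
  reduce S modulo (f_1, f_2, g_3):
  remainder x_2^2 - x_1 + x_2 ≠ 0; add g_4 = x_2^2 - x_1 + x_2 to the basis.

The other S-polynomials (S(f_2,g_3), S(f_1,g_4), S(f_2,g_4), S(g_3,g_4)) all reduce to 0 modulo the current basis, so we have a Gröbner basis.
Inter-reduce: drop elements whose leading term is divisible by another's, tail-reduce, and make monic.
Reduced Gröbner basis: {x_1^2 + x_1 - x_2, x_1x_2 + x_1 + x_2, x_2^2 - x_1 + x_2}.

Buchberger on the second generating set:
h_1 = x_1^2x_2 + x_1x_2 - x_1 + x_2, LT = x_1^2x_2.
h_2 = -x_1^2x_2 + x_1x_2 + x_2, LT = x_1^2x_2.

S(h_1,h_2): lcm = x_1^2x_2. S = -x_1x_2 - x_1 - x_2.
  reduce S modulo (h_1, h_2):
  remainder -x_1x_2 - x_1 - x_2 ≠ 0; add k_3 = -x_1x_2 - x_1 - x_2 to the basis.

S(h_1,k_3): lcm = x_1^2x_2. S = -x_1^2 - x_1 + x_2.
  reduce S modulo (h_1, h_2, k_3):
  remainder -x_1^2 - x_1 + x_2 ≠ 0; add k_4 = -x_1^2 - x_1 + x_2 to the basis.

S(h_1,k_4): lcm = x_1^2x_2. S = x_2^2 - x_1 + x_2.
  reduce S modulo (h_1, h_2, k_3, k_4):
  remainder x_2^2 - x_1 + x_2 ≠ 0; add k_5 = x_2^2 - x_1 + x_2 to the basis.

The other S-polynomials (S(h_2,k_3), S(h_2,k_4), S(k_3,k_4), S(h_1,k_5), S(h_2,k_5), S(k_3,k_5), S(k_4,k_5)) all reduce to 0 modulo the current basis, so we have a Gröbner basis.
Inter-reduce: drop elements whose leading term is divisible by another's, tail-reduce, and make monic.
Reduced Gröbner basis: {x_1^2 + x_1 - x_2, x_1x_2 + x_1 + x_2, x_2^2 - x_1 + x_2}.

These coincide, so the ideals are equal.
The choice of monomial ordering does not affect the verdict — as long as both bases are computed under the same ordering, their equality decides ideal equality.

Yes, the ideals are equal.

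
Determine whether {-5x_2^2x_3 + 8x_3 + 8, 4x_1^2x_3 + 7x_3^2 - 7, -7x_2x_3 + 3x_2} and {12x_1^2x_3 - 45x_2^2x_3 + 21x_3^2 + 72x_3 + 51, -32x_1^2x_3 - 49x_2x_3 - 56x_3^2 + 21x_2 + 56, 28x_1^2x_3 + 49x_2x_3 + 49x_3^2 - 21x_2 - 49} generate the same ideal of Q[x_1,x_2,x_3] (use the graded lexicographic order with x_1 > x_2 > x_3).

Yes, the ideals are equal.

For a fixed monomial order, each ideal has a unique reduced Gröbner basis; comparing bases decides equality.
Buchberger on the first generating set:
f_1 = -5x_2^2x_3 + 8x_3 + 8, LT = x_2^2x_3.
f_2 = 4x_1^2x_3 + 7x_3^2 - 7, LT = x_1^2x_3.
f_3 = -7x_2x_3 + 3x_2, LT = x_2x_3.

S(f_1,f_2): lcm = x_1^2x_2^2x_3. S = -7/4x_2^2x_3^2 - 8/5x_1^2x_3 - 8/5x_1^2 + 7/4x_2^2.
  reduce S modulo (f_1, f_2, f_3):
  remainder -8/5x_1^2 + 7/4x_2^2 - 14/5x_3 - 14/5 ≠ 0; add g_4 = -8/5x_1^2 + 7/4x_2^2 - 14/5x_3 - 14/5 to the basis.

S(f_1,f_3): lcm = x_2^2x_3. S = 3/7x_2^2 - 8/5x_3 - 8/5.
  reduce S modulo (f_1, f_2, f_3, g_4):
  remainder 3/7x_2^2 - 8/5x_3 - 8/5 ≠ 0; add g_5 = 3/7x_2^2 - 8/5x_3 - 8/5 to the basis.

S(f_1,g_5): lcm = x_2^2x_3. S = 56/15x_3^2 + 32/15x_3 - 8/5.
  reduce S modulo (f_1, f_2, f_3, g_4, g_5):
  remainder 56/15x_3^2 + 32/15x_3 - 8/5 ≠ 0; add g_6 = 56/15x_3^2 + 32/15x_3 - 8/5 to the basis.

The other S-polynomials (S(f_2,f_3), S(f_1,g_4), S(f_2,g_4), S(f_3,g_4), S(f_2,g_5), S(f_3,g_5), S(g_4,g_5), S(f_1,g_6), S(f_2,g_6), S(f_3,g_6), S(g_4,g_6), S(g_5,g_6)) all reduce to 0 modulo the current basis, so we have a Gröbner basis.
Inter-reduce: drop elements whose leading term is divisible by another's, tail-reduce, and make monic.
Reduced Gröbner basis: {x_1^2 - 7/3x_3 - 7/3, x_2^2 - 56/15x_3 - 56/15, x_2x_3 - 3/7x_2, x_3^2 + 4/7x_3 - 3/7}.

Buchberger on the second generating set:
h_1 = 12x_1^2x_3 - 45x_2^2x_3 + 21x_3^2 + 72x_3 + 51, LT = x_1^2x_3.
h_2 = -32x_1^2x_3 - 49x_2x_3 - 56x_3^2 + 21x_2 + 56, LT = x_1^2x_3.
h_3 = 28x_1^2x_3 + 49x_2x_3 + 49x_3^2 - 21x_2 - 49, LT = x_1^2x_3.

S(h_1,h_2): lcm = x_1^2x_3. S = -15/4x_2^2x_3 - 49/32x_2x_3 + 21/32x_2 + 6x_3 + 6.
  reduce S modulo (h_1, h_2, h_3):
  remainder -15/4x_2^2x_3 - 49/32x_2x_3 + 21/32x_2 + 6x_3 + 6 ≠ 0; add k_4 = -15/4x_2^2x_3 - 49/32x_2x_3 + 21/32x_2 + 6x_3 + 6 to the basis.

S(h_1,h_3): lcm = x_1^2x_3. S = -15/4x_2^2x_3 - 7/4x_2x_3 + 3/4x_2 + 6x_3 + 6.
  reduce S modulo (h_1, h_2, h_3, k_4):
  remainder -7/32x_2x_3 + 3/32x_2 ≠ 0; add k_5 = -7/32x_2x_3 + 3/32x_2 to the basis.

S(h_1,k_4): lcm = x_1^2x_2^2x_3. S = -15/4x_2^4x_3 - 49/120x_1^2x_2x_3 + 7/4x_2^2x_3^2 + 7/40x_1^2x_2 + 8/5x_1^2x_3 + 6x_2^2x_3 + 8/5x_1^2 + 17/4x_2^2.
  reduce S modulo (h_1, h_2, h_3, k_4, k_5):
  remainder 7/40x_1^2x_2 - 21/32x_2^3 + 8/5x_1^2 - 7/4x_2^2 + 35/12x_2 + 14/5x_3 + 14/5 ≠ 0; add k_6 = 7/40x_1^2x_2 - 21/32x_2^3 + 8/5x_1^2 - 7/4x_2^2 + 35/12x_2 + 14/5x_3 + 14/5 to the basis.

S(h_3,k_4): lcm = x_1^2x_2^2x_3. S = -49/120x_1^2x_2x_3 + 7/4x_2^3x_3 + 7/4x_2^2x_3^2 + 7/40x_1^2x_2 + 8/5x_1^2x_3 - 3/4x_2^3 + 8/5x_1^2 - 7/4x_2^2.
  reduce S modulo (h_1, h_2, h_3, k_4, k_5, k_6):
  remainder -3/32x_2^3 + 49/1280x_2^2 + 1/2x_2 - 343/2400x_3 - 343/2400 ≠ 0; add k_7 = -3/32x_2^3 + 49/1280x_2^2 + 1/2x_2 - 343/2400x_3 - 343/2400 to the basis.

S(h_1,k_5): lcm = x_1^2x_2x_3. S = -15/4x_2^3x_3 + 3/7x_1^2x_2 + 7/4x_2x_3^2 + 6x_2x_3 + 17/4x_2.
  reduce S modulo (h_1, h_2, h_3, k_4, k_5, k_6, k_7):
  remainder -192/49x_1^2 + 30/7x_2^2 - 48/7x_3 - 48/7 ≠ 0; add k_8 = -192/49x_1^2 + 30/7x_2^2 - 48/7x_3 - 48/7 to the basis.

S(h_3,k_5): lcm = x_1^2x_2x_3. S = 3/7x_1^2x_2 + 7/4x_2^2x_3 + 7/4x_2x_3^2 - 3/4x_2^2 - 7/4x_2.
  reduce S modulo (h_1, h_2, h_3, k_4, k_5, k_6, k_7, k_8):
  remainder -3/32x_2^2 + 7/20x_3 + 7/20 ≠ 0; add k_9 = -3/32x_2^2 + 7/20x_3 + 7/20 to the basis.

S(k_4,k_6): lcm = x_1^2x_2^2x_3. S = 15/4x_2^4x_3 - 7337/840x_1^2x_2x_3 + 10x_2^3x_3 - 7/40x_1^2x_2 - 8/5x_1^2x_3 - 50/3x_2^2x_3 - 16x_2x_3^2 - 8/5x_1^2 - 16x_2x_3.
  reduce S modulo (h_1, h_2, h_3, k_4, k_5, k_6, k_7, k_8, k_9):
  remainder 14/5x_3^2 + 8/5x_3 - 6/5 ≠ 0; add k_10 = 14/5x_3^2 + 8/5x_3 - 6/5 to the basis.

The other S-polynomials (S(h_2,h_3), S(h_2,k_4), S(h_2,k_5), S(k_4,k_5), S(h_1,k_6), S(h_2,k_6), S(h_3,k_6), S(k_5,k_6), S(h_1,k_7), S(h_2,k_7), S(h_3,k_7), S(k_4,k_7), S(k_5,k_7), S(k_6,k_7), S(h_1,k_8), S(h_2,k_8), S(h_3,k_8), S(k_4,k_8), S(k_5,k_8), S(k_6,k_8), S(k_7,k_8), S(h_1,k_9), S(h_2,k_9), S(h_3,k_9), S(k_4,k_9), S(k_5,k_9), S(k_6,k_9), S(k_7,k_9), S(k_8,k_9), S(h_1,k_10), S(h_2,k_10), S(h_3,k_10), S(k_4,k_10), S(k_5,k_10), S(k_6,k_10), S(k_7,k_10), S(k_8,k_10), S(k_9,k_10)) all reduce to 0 modulo the current basis, so we have a Gröbner basis.
Inter-reduce: drop elements whose leading term is divisible by another's, tail-reduce, and make monic.
Reduced Gröbner basis: {x_1^2 - 7/3x_3 - 7/3, x_2^2 - 56/15x_3 - 56/15, x_2x_3 - 3/7x_2, x_3^2 + 4/7x_3 - 3/7}.

These coincide, so the ideals are equal.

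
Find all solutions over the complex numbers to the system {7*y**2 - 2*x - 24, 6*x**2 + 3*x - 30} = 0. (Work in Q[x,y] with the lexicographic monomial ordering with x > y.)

Compute a lex Gröbner basis by Buchberger's algorithm.
f_1 = -2*x + 7*y**2 - 24, LT = x.
f_2 = 6*x**2 + 3*x - 30, LT = x**2.

S(f_1,f_2): lcm = x**2. S = -7/2*x*y**2 + 23/2*x + 5.
  leading term x*y**2: subtract (7/4*y**2)·f_1 from -7/2*x*y**2 + 23/2*x + 5 → 23/2*x - 49/4*y**4 + 42*y**2 + 5
  leading term x: subtract (-23/4)·f_1 from 23/2*x - 49/4*y**4 + 42*y**2 + 5 → -49/4*y**4 + 329/4*y**2 - 133
  leading term y**4: no divisor's leading term divides it; move -49/4*y**4 to the remainder.
  leading term y**2: no divisor's leading term divides it; move 329/4*y**2 to the remainder.
  leading term 1: no divisor's leading term divides it; move -133 to the remainder.
  remainder -49/4*y**4 + 329/4*y**2 - 133 ≠ 0; add h_3 = -49/4*y**4 + 329/4*y**2 - 133 to the basis.

The other S-polynomials (S(f_1,h_3), S(f_2,h_3)) all reduce to 0 modulo the current basis, so we have a Gröbner basis.
Inter-reduce: drop elements whose leading term is divisible by another's, tail-reduce, and make monic.
Reduced Gröbner basis: {x - 7/2*y**2 + 12, y**4 - 47/7*y**2 + 76/7}.

Since the basis is lex-ordered, y**4 - 47/7*y**2 + 76/7 is univariate in y. Its roots are {-2, 2, -sqrt(133)/7, sqrt(133)/7}. Back-substituting each root into the other basis elements fixes the other coordinates.
  y = -2: the earlier basis element becomes x - 2 = 0, giving x = 2 — point (2, -2).
  y = 2: the earlier basis element becomes x - 2 = 0, giving x = 2 — point (2, 2).
  y = -sqrt(133)/7: the earlier basis element becomes x + 5/2 = 0, giving x = -5/2 — point (-5/2, -sqrt(133)/7).
  y = sqrt(133)/7: the earlier basis element becomes x + 5/2 = 0, giving x = -5/2 — point (-5/2, sqrt(133)/7).
Check: every point annihilates each of the original generators.

{(2, -2), (2, 2), (-5/2, -sqrt(133)/7), (-5/2, sqrt(133)/7)}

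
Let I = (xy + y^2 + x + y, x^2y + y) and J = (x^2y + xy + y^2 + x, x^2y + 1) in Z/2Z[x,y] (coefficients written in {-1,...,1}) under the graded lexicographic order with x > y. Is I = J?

For a fixed monomial order, each ideal has a unique reduced Gröbner basis; comparing bases decides equality.
Buchberger on the first generating set:
f_1 = xy + y^2 + x + y, LT = xy.
f_2 = x^2y + y, LT = x^2y.

S(f_1,f_2): lcm = x^2y. S = xy^2 + x^2 + xy + y.
  leading term xy^2: subtract (y)·f_1 from xy^2 + x^2 + xy + y → y^3 + x^2 + y^2 + y
  leading term y^3: no divisor's leading term divides it; move y^3 to the remainder.
  leading term x^2: no divisor's leading term divides it; move x^2 to the remainder.
  leading term y^2: no divisor's leading term divides it; move y^2 to the remainder.
  leading term y: no divisor's leading term divides it; move y to the remainder.
  remainder y^3 + x^2 + y^2 + y ≠ 0; add g_3 = y^3 + x^2 + y^2 + y to the basis.

S(f_1,g_3): lcm = xy^3. S = y^4 + x^3 + y^3 + xy.
  leading term y^4: subtract (y)·g_3 from y^4 + x^3 + y^3 + xy → x^3 + x^2y + xy + y^2
  leading term x^3: no divisor's leading term divides it; move x^3 to the remainder.
  leading term x^2y: subtract (x)·f_1 from x^2y + xy + y^2 → xy^2 + x^2 + y^2
  leading term xy^2: subtract (y)·f_1 from xy^2 + x^2 + y^2 → y^3 + x^2 + xy
  leading term y^3: subtract (1)·g_3 from y^3 + x^2 + xy → xy + y^2 + y
  leading term xy: subtract (1)·f_1 from xy + y^2 + y → x
  leading term x: no divisor's leading term divides it; move x to the remainder.
  remainder x^3 + x ≠ 0; add g_4 = x^3 + x to the basis.

The other S-polynomials (S(f_2,g_3), S(f_1,g_4), S(f_2,g_4), S(g_3,g_4)) all reduce to 0 modulo the current basis, so we have a Gröbner basis.
Inter-reduce: drop elements whose leading term is divisible by another's, tail-reduce, and make monic.
Reduced Gröbner basis: {x^3 + x, y^3 + x^2 + y^2 + y, xy + y^2 + x + y}.

Buchberger on the second generating set:
h_1 = x^2y + xy + y^2 + x, LT = x^2y.
h_2 = x^2y + 1, LT = x^2y.

S(h_1,h_2): lcm = x^2y. S = xy + y^2 + x + 1.
  leading term xy: no divisor's leading term divides it; move xy to the remainder.
  leading term y^2: no divisor's leading term divides it; move y^2 to the remainder.
  leading term x: no divisor's leading term divides it; move x to the remainder.
  leading term 1: no divisor's leading term divides it; move 1 to the remainder.
  remainder xy + y^2 + x + 1 ≠ 0; add k_3 = xy + y^2 + x + 1 to the basis.

S(h_1,k_3): lcm = x^2y. S = xy^2 + x^2 + xy + y^2.
  leading term xy^2: subtract (y)·k_3 from xy^2 + x^2 + xy + y^2 → y^3 + x^2 + y^2 + y
  leading term y^3: no divisor's leading term divides it; move y^3 to the remainder.
  leading term x^2: no divisor's leading term divides it; move x^2 to the remainder.
  leading term y^2: no divisor's leading term divides it; move y^2 to the remainder.
  leading term y: no divisor's leading term divides it; move y to the remainder.
  remainder y^3 + x^2 + y^2 + y ≠ 0; add k_4 = y^3 + x^2 + y^2 + y to the basis.

S(h_1,k_4): lcm = x^2y^3. S = x^4 + x^2y^2 + xy^3 + y^4 + x^2y + xy^2.
  leading term x^4: no divisor's leading term divides it; move x^4 to the remainder.
  leading term x^2y^2: subtract (y)·h_1 from x^2y^2 + xy^3 + y^4 + x^2y + xy^2 → xy^3 + y^4 + x^2y + y^3 + xy
  leading term xy^3: subtract (y^2)·k_3 from xy^3 + y^4 + x^2y + y^3 + xy → x^2y + xy^2 + y^3 + xy + y^2
  leading term x^2y: subtract (1)·h_1 from x^2y + xy^2 + y^3 + xy + y^2 → xy^2 + y^3 + x
  leading term xy^2: subtract (y)·k_3 from xy^2 + y^3 + x → xy + x + y
  leading term xy: subtract (1)·k_3 from xy + x + y → y^2 + y + 1
  leading term y^2: no divisor's leading term divides it; move y^2 to the remainder.
  leading term y: no divisor's leading term divides it; move y to the remainder.
  leading term 1: no divisor's leading term divides it; move 1 to the remainder.
  remainder x^4 + y^2 + y + 1 ≠ 0; add k_5 = x^4 + y^2 + y + 1 to the basis.

S(k_3,k_4): lcm = xy^3. S = y^4 + x^3 + xy + y^2.
  leading term y^4: subtract (y)·k_4 from y^4 + x^3 + xy + y^2 → x^3 + x^2y + y^3 + xy
  leading term x^3: no divisor's leading term divides it; move x^3 to the remainder.
  leading term x^2y: subtract (1)·h_1 from x^2y + y^3 + xy → y^3 + y^2 + x
  leading term y^3: subtract (1)·k_4 from y^3 + y^2 + x → x^2 + x + y
  leading term x^2: no divisor's leading term divides it; move x^2 to the remainder.
  leading term x: no divisor's leading term divides it; move x to the remainder.
  leading term y: no divisor's leading term divides it; move y to the remainder.
  remainder x^3 + x^2 + x + y ≠ 0; add k_6 = x^3 + x^2 + x + y to the basis.

The other S-polynomials (S(h_2,k_3), S(h_2,k_4), S(h_1,k_5), S(h_2,k_5), S(k_3,k_5), S(k_4,k_5), S(h_1,k_6), S(h_2,k_6), S(k_3,k_6), S(k_4,k_6), S(k_5,k_6)) all reduce to 0 modulo the current basis, so we have a Gröbner basis.
Inter-reduce: drop elements whose leading term is divisible by another's, tail-reduce, and make monic.
Reduced Gröbner basis: {x^3 + x^2 + x + y, y^3 + x^2 + y^2 + y, xy + y^2 + x + 1}.

Since the reduced bases disagree, the two ideals are not the same.

No, the ideals differ.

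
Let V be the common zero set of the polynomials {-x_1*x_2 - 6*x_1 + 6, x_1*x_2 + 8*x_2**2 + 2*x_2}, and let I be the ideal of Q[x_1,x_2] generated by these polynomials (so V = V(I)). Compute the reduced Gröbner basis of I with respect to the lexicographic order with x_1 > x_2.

G = {x_1 - 4/3*x_2**2 - 1/3*x_2 - 1, x_2**3 + 25/4*x_2**2 + 9/4*x_2}

Buchberger's algorithm terminates because the ascending chain of leading-term ideals stabilizes.

f_1 = -x_1*x_2 - 6*x_1 + 6, LT = x_1*x_2.
f_2 = x_1*x_2 + 8*x_2**2 + 2*x_2, LT = x_1*x_2.

S(f_1,f_2): lcm = x_1*x_2. S = 6*x_1 - 8*x_2**2 - 2*x_2 - 6.
  leading term x_1: no divisor's leading term divides it; move 6*x_1 to the remainder.
  leading term x_2**2: no divisor's leading term divides it; move -8*x_2**2 to the remainder.
  leading term x_2: no divisor's leading term divides it; move -2*x_2 to the remainder.
  leading term 1: no divisor's leading term divides it; move -6 to the remainder.
  remainder 6*x_1 - 8*x_2**2 - 2*x_2 - 6 ≠ 0; add g_3 = 6*x_1 - 8*x_2**2 - 2*x_2 - 6 to the basis.

S(f_1,g_3): lcm = x_1*x_2. S = 6*x_1 + 4/3*x_2**3 + 1/3*x_2**2 + x_2 - 6.
  leading term x_1: subtract (1)·g_3 from 6*x_1 + 4/3*x_2**3 + 1/3*x_2**2 + x_2 - 6 → 4/3*x_2**3 + 25/3*x_2**2 + 3*x_2
  leading term x_2**3: no divisor's leading term divides it; move 4/3*x_2**3 to the remainder.
  leading term x_2**2: no divisor's leading term divides it; move 25/3*x_2**2 to the remainder.
  leading term x_2: no divisor's leading term divides it; move 3*x_2 to the remainder.
  remainder 4/3*x_2**3 + 25/3*x_2**2 + 3*x_2 ≠ 0; add g_4 = 4/3*x_2**3 + 25/3*x_2**2 + 3*x_2 to the basis.

S(f_2,g_3): lcm = x_1*x_2. S = 4/3*x_2**3 + 25/3*x_2**2 + 3*x_2.
  leading term x_2**3: subtract (1)·g_4 from 4/3*x_2**3 + 25/3*x_2**2 + 3*x_2 → 0
  remainder 0.

S(f_1,g_4): lcm = x_1*x_2**3. S = -1/4*x_1*x_2**2 - 9/4*x_1*x_2 - 6*x_2**2.
  leading term x_1*x_2**2: subtract (1/4*x_2)·f_1 from -1/4*x_1*x_2**2 - 9/4*x_1*x_2 - 6*x_2**2 → -3/4*x_1*x_2 - 6*x_2**2 - 3/2*x_2
  leading term x_1*x_2: subtract (3/4)·f_1 from -3/4*x_1*x_2 - 6*x_2**2 - 3/2*x_2 → 9/2*x_1 - 6*x_2**2 - 3/2*x_2 - 9/2
  leading term x_1: subtract (3/4)·g_3 from 9/2*x_1 - 6*x_2**2 - 3/2*x_2 - 9/2 → 0
  remainder 0.

S(f_2,g_4): lcm = x_1*x_2**3. S = -25/4*x_1*x_2**2 - 9/4*x_1*x_2 + 8*x_2**4 + 2*x_2**3.
  leading term x_1*x_2**2: subtract (25/4*x_2)·f_1 from -25/4*x_1*x_2**2 - 9/4*x_1*x_2 + 8*x_2**4 + 2*x_2**3 → 141/4*x_1*x_2 + 8*x_2**4 + 2*x_2**3 - 75/2*x_2
  leading term x_1*x_2: subtract (-141/4)·f_1 from 141/4*x_1*x_2 + 8*x_2**4 + 2*x_2**3 - 75/2*x_2 → -423/2*x_1 + 8*x_2**4 + 2*x_2**3 - 75/2*x_2 + 423/2
  leading term x_1: subtract (-141/4)·g_3 from -423/2*x_1 + 8*x_2**4 + 2*x_2**3 - 75/2*x_2 + 423/2 → 8*x_2**4 + 2*x_2**3 - 282*x_2**2 - 108*x_2
  leading term x_2**4: subtract (6*x_2)·g_4 from 8*x_2**4 + 2*x_2**3 - 282*x_2**2 - 108*x_2 → -48*x_2**3 - 300*x_2**2 - 108*x_2
  leading term x_2**3: subtract (-36)·g_4 from -48*x_2**3 - 300*x_2**2 - 108*x_2 → 0
  remainder 0.

S(g_3,g_4): leading monomials are coprime, so the S-polynomial reduces to 0 (Buchberger's first criterion).
Every S-polynomial of the final basis reduces to 0, so we have a Gröbner basis.
Inter-reduce: drop elements whose leading term is divisible by another's, tail-reduce, and make monic.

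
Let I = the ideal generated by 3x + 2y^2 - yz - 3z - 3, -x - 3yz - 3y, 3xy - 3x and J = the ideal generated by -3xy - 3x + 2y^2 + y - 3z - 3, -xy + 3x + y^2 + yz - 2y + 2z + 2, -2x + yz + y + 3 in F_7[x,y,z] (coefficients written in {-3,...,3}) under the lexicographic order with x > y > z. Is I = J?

No, the ideals differ.

Two ideals are equal iff their reduced Gröbner bases coincide (the reduced basis is unique for a fixed ordering).
Buchberger on the first generating set:
f_1 = 3x + 2y^2 - yz - 3z - 3, LT = x.
f_2 = -x - 3yz - 3y, LT = x.
f_3 = 3xy - 3x, LT = xy.

S(f_1,f_2): lcm = x. S = 3y^2 - yz - 3y - z - 1.
  reduce S modulo (f_1, f_2, f_3):
  remainder 3y^2 - yz - 3y - z - 1 ≠ 0; add g_4 = 3y^2 - yz - 3y - z - 1 to the basis.

S(f_1,f_3): lcm = xy. S = x + 3y^3 + 2y^2z - yz - y.
  reduce S modulo (f_1, f_2, f_3, g_4):
  remainder yz^2 + yz + z^2 + 2z + 1 ≠ 0; add g_5 = yz^2 + yz + z^2 + 2z + 1 to the basis.

S(f_3,g_4): lcm = xy^2. S = -2xyz - 2xz - 2x.
  reduce S modulo (f_1, f_2, f_3, g_4, g_5):
  remainder -yz - y + 2z^2 - 3z + 2 ≠ 0; add g_6 = -yz - y + 2z^2 - 3z + 2 to the basis.

S(f_3,g_5): lcm = xyz^2. S = -xyz - 2xz^2 - 2xz - x.
  reduce S modulo (f_1, f_2, f_3, g_4, g_5, g_6):
  remainder z^3 - z^2 + 2z - 3 ≠ 0; add g_7 = z^3 - z^2 + 2z - 3 to the basis.

The other S-polynomials (S(f_2,f_3), S(f_1,g_4), S(f_2,g_4), S(f_1,g_5), S(f_2,g_5), S(g_4,g_5), S(f_1,g_6), S(f_2,g_6), S(f_3,g_6), S(g_4,g_6), S(g_5,g_6), S(f_1,g_7), S(f_2,g_7), S(f_3,g_7), S(g_4,g_7), S(g_5,g_7), S(g_6,g_7)) all reduce to 0 modulo the current basis, so we have a Gröbner basis.
Inter-reduce: drop elements whose leading term is divisible by another's, tail-reduce, and make monic.
Reduced Gröbner basis: {x - z^2 - 2z - 1, y^2 - 3y - 3z^2 + 3z - 1, yz + y - 2z^2 + 3z - 2, z^3 - z^2 + 2z - 3}.

Buchberger on the second generating set:
h_1 = -3xy - 3x + 2y^2 + y - 3z - 3, LT = xy.
h_2 = -xy + 3x + y^2 + yz - 2y + 2z + 2, LT = xy.
h_3 = -2x + yz + y + 3, LT = x.

S(h_1,h_2): lcm = xy. S = -3x - 2y^2 + yz + 3z + 3.
  reduce S modulo (h_1, h_2, h_3):
  remainder -2y^2 + 3yz + 2y + 3z + 2 ≠ 0; add k_4 = -2y^2 + 3yz + 2y + 3z + 2 to the basis.

S(h_1,h_3): lcm = xy. S = x - 3y^2z + y^2 + z + 1.
  reduce S modulo (h_1, h_2, h_3, k_4):
  remainder -yz^2 - yz - 2y - z^2 + 3z ≠ 0; add k_5 = -yz^2 - yz - 2y - z^2 + 3z to the basis.

S(h_1,k_4): lcm = xy^2. S = -2xyz + 2xy - 2xz + x - 3y^3 + 2y^2 + yz + y.
  reduce S modulo (h_1, h_2, h_3, k_4, k_5):
  remainder -3yz + 2y + 2z^2 - 3z - 2 ≠ 0; add k_6 = -3yz + 2y + 2z^2 - 3z - 2 to the basis.

S(h_1,k_5): lcm = xyz^2. S = -xyz - 2xy + 3xz - 3y^2z^2 + 2yz^2 + z^3 + z^2.
  reduce S modulo (h_1, h_2, h_3, k_4, k_5, k_6):
  remainder z^3 - 3z^2 - z + 3 ≠ 0; add k_7 = z^3 - 3z^2 - z + 3 to the basis.

The other S-polynomials (S(h_2,h_3), S(h_2,k_4), S(h_3,k_4), S(h_2,k_5), S(h_3,k_5), S(k_4,k_5), S(h_1,k_6), S(h_2,k_6), S(h_3,k_6), S(k_4,k_6), S(k_5,k_6), S(h_1,k_7), S(h_2,k_7), S(h_3,k_7), S(k_4,k_7), S(k_5,k_7), S(k_6,k_7)) all reduce to 0 modulo the current basis, so we have a Gröbner basis.
Inter-reduce: drop elements whose leading term is divisible by another's, tail-reduce, and make monic.
Reduced Gröbner basis: {x - 2y + 2z^2 - 3z, y^2 - 2y - z^2, yz - 3y - 3z^2 + z + 3, z^3 - 3z^2 - z + 3}.

Since the reduced bases disagree, the two ideals are not the same.
The choice of monomial ordering does not affect the verdict — as long as both bases are computed under the same ordering, their equality decides ideal equality.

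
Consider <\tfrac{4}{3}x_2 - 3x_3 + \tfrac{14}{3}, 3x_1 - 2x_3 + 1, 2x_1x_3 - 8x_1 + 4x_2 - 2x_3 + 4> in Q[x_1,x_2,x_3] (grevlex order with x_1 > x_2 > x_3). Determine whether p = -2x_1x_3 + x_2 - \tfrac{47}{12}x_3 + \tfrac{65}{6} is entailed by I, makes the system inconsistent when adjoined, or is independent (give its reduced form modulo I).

-2x_1x_3 + x_2 - \tfrac{47}{12}x_3 + \tfrac{65}{6} lies in I (it reduces to 0).

First compute the reduced Gröbner basis of I by Buchberger's algorithm.
f_1 = \tfrac{4}{3}x_2 - 3x_3 + \tfrac{14}{3}, LT = x_2.
f_2 = 3x_1 - 2x_3 + 1, LT = x_1.
f_3 = 2x_1x_3 - 8x_1 + 4x_2 - 2x_3 + 4, LT = x_1x_3.

S(f_2,f_3): lcm = x_1x_3. S = -\tfrac{2}{3}x_3^{2} + 4x_1 - 2x_2 + \tfrac{4}{3}x_3 - 2.
  reduce S modulo (f_1, f_2, f_3):
  remainder -\tfrac{2}{3}x_3^{2} - \tfrac{1}{2}x_3 + \tfrac{11}{3} ≠ 0; add h_4 = -\tfrac{2}{3}x_3^{2} - \tfrac{1}{2}x_3 + \tfrac{11}{3} to the basis.

The other S-polynomials (S(f_1,f_2), S(f_1,f_3), S(f_1,h_4), S(f_2,h_4), S(f_3,h_4)) all reduce to 0 modulo the current basis, so we have a Gröbner basis.
Inter-reduce: drop elements whose leading term is divisible by another's, tail-reduce, and make monic.
Reduced Gröbner basis: {x_3^{2} + \tfrac{3}{4}x_3 - \tfrac{11}{2}, x_1 - \tfrac{2}{3}x_3 + \tfrac{1}{3}, x_2 - \tfrac{9}{4}x_3 + \tfrac{7}{2}}.
Label its elements g_1 = x_3^{2} + \tfrac{3}{4}x_3 - \tfrac{11}{2}, g_2 = x_1 - \tfrac{2}{3}x_3 + \tfrac{1}{3}, g_3 = x_2 - \tfrac{9}{4}x_3 + \tfrac{7}{2}.

Reduce p = -2x_1x_3 + x_2 - \tfrac{47}{12}x_3 + \tfrac{65}{6} modulo G:
  leading term x_1x_3: subtract (-2x_3)·g_2 from -2x_1x_3 + x_2 - \tfrac{47}{12}x_3 + \tfrac{65}{6} → -\tfrac{4}{3}x_3^{2} + x_2 - \tfrac{13}{4}x_3 + \tfrac{65}{6}
  leading term x_3^{2}: subtract (-\tfrac{4}{3})·g_1 from -\tfrac{4}{3}x_3^{2} + x_2 - \tfrac{13}{4}x_3 + \tfrac{65}{6} → x_2 - \tfrac{9}{4}x_3 + \tfrac{7}{2}
  leading term x_2: subtract (1)·g_3 from x_2 - \tfrac{9}{4}x_3 + \tfrac{7}{2} → 0
  normal form = 0.
Since the normal form is 0, p ∈ I.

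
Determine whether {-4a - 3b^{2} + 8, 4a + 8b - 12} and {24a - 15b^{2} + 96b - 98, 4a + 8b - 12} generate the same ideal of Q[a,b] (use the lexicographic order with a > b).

No, the ideals differ.

Equality of ideals is decidable: compute both reduced Gröbner bases (unique for the ordering) and check whether they agree.
Buchberger on the first generating set:
f_1 = -4a - 3b^{2} + 8, LT = a.
f_2 = 4a + 8b - 12, LT = a.

S(f_1,f_2): lcm = a. S = \tfrac{3}{4}b^{2} - 2b + 1.
  leading term b^{2}: no divisor's leading term divides it; move \tfrac{3}{4}b^{2} to the remainder.
  leading term b: no divisor's leading term divides it; move -2b to the remainder.
  leading term 1: no divisor's leading term divides it; move 1 to the remainder.
  remainder \tfrac{3}{4}b^{2} - 2b + 1 ≠ 0; add g_3 = \tfrac{3}{4}b^{2} - 2b + 1 to the basis.

S(f_1,g_3): leading monomials are coprime, so the S-polynomial reduces to 0 (Buchberger's first criterion).
S(f_2,g_3): leading monomials are coprime, so the S-polynomial reduces to 0 (Buchberger's first criterion).
Every S-polynomial of the final basis reduces to 0, so we have a Gröbner basis.
Inter-reduce: drop elements whose leading term is divisible by another's, tail-reduce, and make monic.
Reduced Gröbner basis: {a + 2b - 3, b^{2} - \tfrac{8}{3}b + \tfrac{4}{3}}.

Buchberger on the second generating set:
h_1 = 24a - 15b^{2} + 96b - 98, LT = a.
h_2 = 4a + 8b - 12, LT = a.

S(h_1,h_2): lcm = a. S = -\tfrac{5}{8}b^{2} + 2b - \tfrac{13}{12}.
  leading term b^{2}: no divisor's leading term divides it; move -\tfrac{5}{8}b^{2} to the remainder.
  leading term b: no divisor's leading term divides it; move 2b to the remainder.
  leading term 1: no divisor's leading term divides it; move -\tfrac{13}{12} to the remainder.
  remainder -\tfrac{5}{8}b^{2} + 2b - \tfrac{13}{12} ≠ 0; add k_3 = -\tfrac{5}{8}b^{2} + 2b - \tfrac{13}{12} to the basis.

S(h_1,k_3): leading monomials are coprime, so the S-polynomial reduces to 0 (Buchberger's first criterion).
S(h_2,k_3): leading monomials are coprime, so the S-polynomial reduces to 0 (Buchberger's first criterion).
Every S-polynomial of the final basis reduces to 0, so we have a Gröbner basis.
Inter-reduce: drop elements whose leading term is divisible by another's, tail-reduce, and make monic.
Reduced Gröbner basis: {a + 2b - 3, b^{2} - \tfrac{16}{5}b + \tfrac{26}{15}}.

Since the reduced bases disagree, the two ideals are not the same.
The choice of monomial ordering does not affect the verdict — as long as both bases are computed under the same ordering, their equality decides ideal equality.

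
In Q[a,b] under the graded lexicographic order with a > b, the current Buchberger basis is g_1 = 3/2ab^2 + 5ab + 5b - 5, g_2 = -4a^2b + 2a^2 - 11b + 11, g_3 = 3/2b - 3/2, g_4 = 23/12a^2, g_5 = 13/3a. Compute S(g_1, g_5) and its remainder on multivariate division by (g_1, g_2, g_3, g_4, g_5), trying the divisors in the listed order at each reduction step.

S(g_1, g_5) = 10/3ab + 10/3b - 10/3; remainder on division = 0.

lcm(LM(g_1), LM(g_5)) = ab^2.
S = (lcm/LT(g_1))·g_1 − (lcm/LT(g_5))·g_5 = 10/3ab + 10/3b - 10/3.
Reduce S modulo (g_1, g_2, g_3, g_4, g_5) in that order:
  leading term ab: subtract (20/9a)·g_3 from 10/3ab + 10/3b - 10/3 → 10/3a + 10/3b - 10/3
  leading term a: subtract (10/13)·g_5 from 10/3a + 10/3b - 10/3 → 10/3b - 10/3
  leading term b: subtract (20/9)·g_3 from 10/3b - 10/3 → 0
The remainder is 0, so this S-polynomial contributes no new basis element.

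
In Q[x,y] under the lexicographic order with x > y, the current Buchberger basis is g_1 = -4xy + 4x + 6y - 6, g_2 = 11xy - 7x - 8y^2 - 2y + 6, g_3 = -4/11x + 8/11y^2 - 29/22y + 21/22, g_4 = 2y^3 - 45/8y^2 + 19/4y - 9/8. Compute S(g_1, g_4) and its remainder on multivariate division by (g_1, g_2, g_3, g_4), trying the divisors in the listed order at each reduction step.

lcm(LM(g_1), LM(g_4)) = xy^3.
S = (lcm/LT(g_1))·g_1 − (lcm/LT(g_4))·g_4 = 29/16xy^2 - 19/8xy + 9/16x - 3/2y^3 + 3/2y^2.
Reduce S modulo (g_1, g_2, g_3, g_4) in that order:
  leading term xy^2: subtract (-29/64y)·g_1 from 29/16xy^2 - 19/8xy + 9/16x - 3/2y^3 + 3/2y^2 → -9/16xy + 9/16x - 3/2y^3 + 135/32y^2 - 87/32y
  leading term xy: subtract (9/64)·g_1 from -9/16xy + 9/16x - 3/2y^3 + 135/32y^2 - 87/32y → -3/2y^3 + 135/32y^2 - 57/16y + 27/32
  leading term y^3: subtract (-3/4)·g_4 from -3/2y^3 + 135/32y^2 - 57/16y + 27/32 → 0
The remainder is 0, so this S-polynomial contributes no new basis element.

S(g_1, g_4) = 29/16xy^2 - 19/8xy + 9/16x - 3/2y^3 + 3/2y^2; remainder on division = 0.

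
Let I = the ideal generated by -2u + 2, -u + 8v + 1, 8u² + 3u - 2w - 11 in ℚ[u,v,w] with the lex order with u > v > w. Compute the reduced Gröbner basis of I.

f_1 = -2u + 2, LT = u.
f_2 = -u + 8v + 1, LT = u.
f_3 = 8u² + 3u - 2w - 11, LT = u².

S(f_1,f_2): lcm = u. S = 8v.
  leading term v: no divisor's leading term divides it; move 8v to the remainder.
  remainder 8v ≠ 0; add g_4 = 8v to the basis.

S(f_1,f_3): lcm = u². S = -11/8u + ¼w + 11/8.
  leading term u: subtract (11/16)·f_1 from -11/8u + ¼w + 11/8 → ¼w
  leading term w: no divisor's leading term divides it; move ¼w to the remainder.
  remainder ¼w ≠ 0; add g_5 = ¼w to the basis.

The other S-polynomials (S(f_2,f_3), S(f_1,g_4), S(f_2,g_4), S(f_3,g_4), S(f_1,g_5), S(f_2,g_5), S(f_3,g_5), S(g_4,g_5)) all reduce to 0 modulo the current basis, so we have a Gröbner basis.
Inter-reduce: drop elements whose leading term is divisible by another's, tail-reduce, and make monic.

G = {u - 1, v, w}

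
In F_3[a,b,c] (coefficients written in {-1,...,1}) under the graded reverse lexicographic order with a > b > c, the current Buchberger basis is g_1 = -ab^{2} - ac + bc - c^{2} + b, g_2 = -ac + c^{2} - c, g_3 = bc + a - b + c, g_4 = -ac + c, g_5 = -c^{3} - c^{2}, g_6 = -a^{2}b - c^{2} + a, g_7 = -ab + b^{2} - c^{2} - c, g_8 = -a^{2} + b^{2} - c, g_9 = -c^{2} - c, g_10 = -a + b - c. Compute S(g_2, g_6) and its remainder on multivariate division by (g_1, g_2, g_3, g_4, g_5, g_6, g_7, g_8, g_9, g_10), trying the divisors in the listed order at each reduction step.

lcm(LM(g_2), LM(g_6)) = a^{2}bc.
S = (lcm/LT(g_2))·g_2 − (lcm/LT(g_6))·g_6 = -abc^{2} + abc - c^{3} + ac.
Reduce S modulo (g_1, g_2, g_3, g_4, g_5, g_6, g_7, g_8, g_9, g_10) in that order:
  leading term abc^{2}: subtract (bc)·g_2 from -abc^{2} + abc - c^{3} + ac → -bc^{3} + abc + bc^{2} - c^{3} + ac
  leading term bc^{3}: subtract (-c^{2})·g_3 from -bc^{3} + abc + bc^{2} - c^{3} + ac → abc + ac^{2} + ac
  leading term abc: subtract (-b)·g_2 from abc + ac^{2} + ac → ac^{2} + bc^{2} + ac - bc
  leading term ac^{2}: subtract (-c)·g_2 from ac^{2} + bc^{2} + ac - bc → bc^{2} + c^{3} + ac - bc - c^{2}
  leading term bc^{2}: subtract (c)·g_3 from bc^{2} + c^{3} + ac - bc - c^{2} → c^{3} + c^{2}
  leading term c^{3}: subtract (-1)·g_5 from c^{3} + c^{2} → 0
The remainder is 0, so this S-polynomial contributes no new basis element.

S(g_2, g_6) = -abc^{2} + abc - c^{3} + ac; remainder on division = 0.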